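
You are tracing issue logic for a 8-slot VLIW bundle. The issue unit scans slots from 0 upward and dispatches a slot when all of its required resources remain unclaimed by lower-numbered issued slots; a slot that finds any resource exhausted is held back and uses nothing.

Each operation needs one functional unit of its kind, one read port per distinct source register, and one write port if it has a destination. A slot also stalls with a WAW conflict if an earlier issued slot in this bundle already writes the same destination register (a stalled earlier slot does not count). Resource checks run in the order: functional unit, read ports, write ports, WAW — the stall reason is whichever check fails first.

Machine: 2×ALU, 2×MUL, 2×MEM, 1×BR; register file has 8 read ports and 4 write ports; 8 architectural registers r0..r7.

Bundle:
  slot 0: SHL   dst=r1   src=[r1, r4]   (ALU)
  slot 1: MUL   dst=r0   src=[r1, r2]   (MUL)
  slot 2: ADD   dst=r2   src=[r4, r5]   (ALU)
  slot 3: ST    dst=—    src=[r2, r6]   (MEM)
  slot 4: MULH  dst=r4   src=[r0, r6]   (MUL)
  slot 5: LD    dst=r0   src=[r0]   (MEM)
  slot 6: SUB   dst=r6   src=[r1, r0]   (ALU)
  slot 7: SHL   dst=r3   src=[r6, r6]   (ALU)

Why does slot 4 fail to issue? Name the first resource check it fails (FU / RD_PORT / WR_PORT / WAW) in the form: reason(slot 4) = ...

slot 0 (ALU): ISSUE — free A1,Mu2,Ld2,B1 rp6 wp3
slot 1 (MUL): ISSUE — free A1,Mu1,Ld2,B1 rp4 wp2
slot 2 (ALU): ISSUE — free A0,Mu1,Ld2,B1 rp2 wp1
slot 3 (MEM): ISSUE — free A0,Mu1,Ld1,B1 rp0 wp1
slot 4 (MUL): stall RD_PORT — free A0,Mu1,Ld1,B1 rp0 wp1
slot 5 (MEM): stall RD_PORT — free A0,Mu1,Ld1,B1 rp0 wp1
slot 6 (ALU): stall FU — free A0,Mu1,Ld1,B1 rp0 wp1
slot 7 (ALU): stall FU — free A0,Mu1,Ld1,B1 rp0 wp1

reason(slot 4) = RD_PORT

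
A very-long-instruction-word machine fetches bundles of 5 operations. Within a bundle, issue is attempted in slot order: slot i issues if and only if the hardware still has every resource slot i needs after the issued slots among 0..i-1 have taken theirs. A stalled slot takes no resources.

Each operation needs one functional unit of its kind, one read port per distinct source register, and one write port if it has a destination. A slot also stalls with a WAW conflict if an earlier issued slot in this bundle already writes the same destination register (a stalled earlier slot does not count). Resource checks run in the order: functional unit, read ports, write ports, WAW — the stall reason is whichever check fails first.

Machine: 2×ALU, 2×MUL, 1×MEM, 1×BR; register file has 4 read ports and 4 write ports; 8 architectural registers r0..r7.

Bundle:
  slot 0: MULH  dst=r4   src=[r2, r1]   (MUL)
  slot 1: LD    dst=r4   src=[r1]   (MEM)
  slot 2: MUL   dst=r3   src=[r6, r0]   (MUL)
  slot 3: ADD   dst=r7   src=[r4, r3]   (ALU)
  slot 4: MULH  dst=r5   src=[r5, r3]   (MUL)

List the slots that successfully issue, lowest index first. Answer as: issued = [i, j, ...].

(0) want 1×MUL +2rd +1wr — yes → AL2|MU1|ME1|BR1|rd2|wr3
(1) want 1×MEM +1rd +1wr — WAW → AL2|MU1|ME1|BR1|rd2|wr3
(2) want 1×MUL +2rd +1wr — yes → AL2|MU0|ME1|BR1|rd0|wr2
(3) want 1×ALU +2rd +1wr — RD_PORT → AL2|MU0|ME1|BR1|rd0|wr2
(4) want 1×MUL +2rd +1wr — FU → AL2|MU0|ME1|BR1|rd0|wr2

issued = [0, 2]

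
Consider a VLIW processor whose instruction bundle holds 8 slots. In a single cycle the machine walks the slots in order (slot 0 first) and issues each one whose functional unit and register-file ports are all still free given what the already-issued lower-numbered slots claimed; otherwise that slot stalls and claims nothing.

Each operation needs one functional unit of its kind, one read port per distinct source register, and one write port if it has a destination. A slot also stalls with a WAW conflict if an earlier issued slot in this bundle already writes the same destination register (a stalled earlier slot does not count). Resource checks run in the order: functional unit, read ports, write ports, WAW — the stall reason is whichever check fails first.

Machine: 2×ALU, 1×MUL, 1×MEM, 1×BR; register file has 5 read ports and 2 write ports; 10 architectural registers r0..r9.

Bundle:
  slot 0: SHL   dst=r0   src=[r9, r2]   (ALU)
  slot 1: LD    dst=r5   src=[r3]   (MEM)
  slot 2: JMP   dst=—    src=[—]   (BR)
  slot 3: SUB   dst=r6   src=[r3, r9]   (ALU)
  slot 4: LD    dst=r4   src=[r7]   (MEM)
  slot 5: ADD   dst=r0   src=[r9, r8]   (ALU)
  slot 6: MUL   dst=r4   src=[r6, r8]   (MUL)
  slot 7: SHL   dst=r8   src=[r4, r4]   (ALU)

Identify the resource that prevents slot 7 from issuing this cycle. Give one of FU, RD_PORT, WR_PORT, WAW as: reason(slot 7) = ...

[0] ALU needs rd=2 wr=1: ok; after: ALU=1 MUL=1 MEM=1 BR=1, R=3, W=1
[1] MEM needs rd=1 wr=1: ok; after: ALU=1 MUL=1 MEM=0 BR=1, R=2, W=0
[2] BR needs rd=0 wr=0: ok; after: ALU=1 MUL=1 MEM=0 BR=0, R=2, W=0
[3] ALU needs rd=2 wr=1: WR_PORT; after: ALU=1 MUL=1 MEM=0 BR=0, R=2, W=0
[4] MEM needs rd=1 wr=1: FU; after: ALU=1 MUL=1 MEM=0 BR=0, R=2, W=0
[5] ALU needs rd=2 wr=1: WR_PORT; after: ALU=1 MUL=1 MEM=0 BR=0, R=2, W=0
[6] MUL needs rd=2 wr=1: WR_PORT; after: ALU=1 MUL=1 MEM=0 BR=0, R=2, W=0
[7] ALU needs rd=1 wr=1: WR_PORT; after: ALU=1 MUL=1 MEM=0 BR=0, R=2, W=0

reason(slot 7) = WR_PORT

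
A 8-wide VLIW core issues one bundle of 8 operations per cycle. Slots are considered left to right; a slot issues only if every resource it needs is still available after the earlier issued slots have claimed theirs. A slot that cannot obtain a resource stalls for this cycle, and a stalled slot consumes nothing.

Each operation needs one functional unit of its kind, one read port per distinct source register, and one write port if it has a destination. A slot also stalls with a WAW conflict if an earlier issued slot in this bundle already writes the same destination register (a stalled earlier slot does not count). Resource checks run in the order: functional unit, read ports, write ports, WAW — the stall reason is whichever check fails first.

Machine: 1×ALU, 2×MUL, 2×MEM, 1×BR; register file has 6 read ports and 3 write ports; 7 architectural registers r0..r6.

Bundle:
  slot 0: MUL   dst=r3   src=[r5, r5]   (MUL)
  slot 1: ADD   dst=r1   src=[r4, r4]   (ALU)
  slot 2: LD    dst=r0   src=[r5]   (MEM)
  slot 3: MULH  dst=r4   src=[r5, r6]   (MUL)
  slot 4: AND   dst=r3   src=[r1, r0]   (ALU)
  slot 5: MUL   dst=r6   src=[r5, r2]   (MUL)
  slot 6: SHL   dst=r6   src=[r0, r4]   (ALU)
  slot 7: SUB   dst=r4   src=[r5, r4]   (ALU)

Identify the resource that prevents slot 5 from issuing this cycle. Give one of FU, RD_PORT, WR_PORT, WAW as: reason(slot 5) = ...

reason(slot 5) = WR_PORT

(0) want 1×MUL +1rd +1wr — yes → AL1|MU1|ME2|BR1|rd5|wr2
(1) want 1×ALU +1rd +1wr — yes → AL0|MU1|ME2|BR1|rd4|wr1
(2) want 1×MEM +1rd +1wr — yes → AL0|MU1|ME1|BR1|rd3|wr0
(3) want 1×MUL +2rd +1wr — WR_PORT → AL0|MU1|ME1|BR1|rd3|wr0
(4) want 1×ALU +2rd +1wr — FU → AL0|MU1|ME1|BR1|rd3|wr0
(5) want 1×MUL +2rd +1wr — WR_PORT → AL0|MU1|ME1|BR1|rd3|wr0
(6) want 1×ALU +2rd +1wr — FU → AL0|MU1|ME1|BR1|rd3|wr0
(7) want 1×ALU +2rd +1wr — FU → AL0|MU1|ME1|BR1|rd3|wr0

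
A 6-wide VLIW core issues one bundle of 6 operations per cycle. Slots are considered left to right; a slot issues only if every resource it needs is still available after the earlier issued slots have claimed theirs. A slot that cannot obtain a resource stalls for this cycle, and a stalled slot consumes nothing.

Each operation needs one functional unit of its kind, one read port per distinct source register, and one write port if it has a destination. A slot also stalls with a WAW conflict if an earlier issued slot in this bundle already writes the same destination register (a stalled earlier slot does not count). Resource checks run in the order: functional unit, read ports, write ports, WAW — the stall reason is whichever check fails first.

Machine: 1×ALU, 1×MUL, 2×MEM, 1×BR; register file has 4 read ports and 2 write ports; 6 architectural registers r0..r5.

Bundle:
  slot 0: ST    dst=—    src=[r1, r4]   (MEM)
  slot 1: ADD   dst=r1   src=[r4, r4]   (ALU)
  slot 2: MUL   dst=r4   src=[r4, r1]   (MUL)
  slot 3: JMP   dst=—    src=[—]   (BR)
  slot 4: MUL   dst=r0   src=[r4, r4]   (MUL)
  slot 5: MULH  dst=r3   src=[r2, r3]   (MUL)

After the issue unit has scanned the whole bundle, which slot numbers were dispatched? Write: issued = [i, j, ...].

issued = [0, 1, 3, 4]

(0) want 1×MEM +2rd +0wr — yes → AL1|MU1|ME1|BR1|rd2|wr2
(1) want 1×ALU +1rd +1wr — yes → AL0|MU1|ME1|BR1|rd1|wr1
(2) want 1×MUL +2rd +1wr — RD_PORT → AL0|MU1|ME1|BR1|rd1|wr1
(3) want 1×BR +0rd +0wr — yes → AL0|MU1|ME1|BR0|rd1|wr1
(4) want 1×MUL +1rd +1wr — yes → AL0|MU0|ME1|BR0|rd0|wr0
(5) want 1×MUL +2rd +1wr — FU → AL0|MU0|ME1|BR0|rd0|wr0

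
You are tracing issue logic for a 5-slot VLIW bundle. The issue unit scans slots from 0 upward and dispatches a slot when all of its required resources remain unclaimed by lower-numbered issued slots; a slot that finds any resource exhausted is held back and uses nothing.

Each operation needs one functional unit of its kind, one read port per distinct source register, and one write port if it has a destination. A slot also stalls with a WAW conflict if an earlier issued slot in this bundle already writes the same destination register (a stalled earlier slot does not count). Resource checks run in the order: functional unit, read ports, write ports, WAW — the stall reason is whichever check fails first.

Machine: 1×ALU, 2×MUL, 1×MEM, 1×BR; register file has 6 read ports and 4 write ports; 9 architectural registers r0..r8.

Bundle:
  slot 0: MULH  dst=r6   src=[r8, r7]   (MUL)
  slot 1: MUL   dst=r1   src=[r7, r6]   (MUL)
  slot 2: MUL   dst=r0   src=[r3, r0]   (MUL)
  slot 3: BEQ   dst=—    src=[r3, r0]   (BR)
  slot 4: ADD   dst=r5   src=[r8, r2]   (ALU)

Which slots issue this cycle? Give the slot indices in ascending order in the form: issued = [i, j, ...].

(0) want 1×MUL +2rd +1wr — yes → AL1|MU1|ME1|BR1|rd4|wr3
(1) want 1×MUL +2rd +1wr — yes → AL1|MU0|ME1|BR1|rd2|wr2
(2) want 1×MUL +2rd +1wr — FU → AL1|MU0|ME1|BR1|rd2|wr2
(3) want 1×BR +2rd +0wr — yes → AL1|MU0|ME1|BR0|rd0|wr2
(4) want 1×ALU +2rd +1wr — RD_PORT → AL1|MU0|ME1|BR0|rd0|wr2

issued = [0, 1, 3]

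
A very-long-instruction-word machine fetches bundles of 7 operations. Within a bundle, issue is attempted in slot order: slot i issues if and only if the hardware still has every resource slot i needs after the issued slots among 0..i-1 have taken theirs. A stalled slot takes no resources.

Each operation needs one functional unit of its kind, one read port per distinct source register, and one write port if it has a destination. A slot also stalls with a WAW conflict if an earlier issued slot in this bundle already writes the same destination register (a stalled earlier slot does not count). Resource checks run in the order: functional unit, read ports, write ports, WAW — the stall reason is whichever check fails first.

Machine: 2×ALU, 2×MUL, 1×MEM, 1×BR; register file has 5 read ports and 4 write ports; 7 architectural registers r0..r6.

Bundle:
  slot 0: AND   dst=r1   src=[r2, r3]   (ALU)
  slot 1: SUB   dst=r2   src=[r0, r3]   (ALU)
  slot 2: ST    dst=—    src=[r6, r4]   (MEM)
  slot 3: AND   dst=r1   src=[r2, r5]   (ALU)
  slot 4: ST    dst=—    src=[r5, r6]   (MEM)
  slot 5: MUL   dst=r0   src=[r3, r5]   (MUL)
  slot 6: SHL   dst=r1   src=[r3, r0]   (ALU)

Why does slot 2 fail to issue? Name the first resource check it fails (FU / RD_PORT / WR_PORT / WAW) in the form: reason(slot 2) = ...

  0. ALU→r1 ⇒ go  {1A/2Mu/1Ld/1B | 3r 3w}
  1. ALU→r2 ⇒ go  {0A/2Mu/1Ld/1B | 1r 2w}
  2. MEM ⇒ no(RD_PORT)  {0A/2Mu/1Ld/1B | 1r 2w}
  3. ALU→r1 ⇒ no(FU)  {0A/2Mu/1Ld/1B | 1r 2w}
  4. MEM ⇒ no(RD_PORT)  {0A/2Mu/1Ld/1B | 1r 2w}
  5. MUL→r0 ⇒ no(RD_PORT)  {0A/2Mu/1Ld/1B | 1r 2w}
  6. ALU→r1 ⇒ no(FU)  {0A/2Mu/1Ld/1B | 1r 2w}

reason(slot 2) = RD_PORT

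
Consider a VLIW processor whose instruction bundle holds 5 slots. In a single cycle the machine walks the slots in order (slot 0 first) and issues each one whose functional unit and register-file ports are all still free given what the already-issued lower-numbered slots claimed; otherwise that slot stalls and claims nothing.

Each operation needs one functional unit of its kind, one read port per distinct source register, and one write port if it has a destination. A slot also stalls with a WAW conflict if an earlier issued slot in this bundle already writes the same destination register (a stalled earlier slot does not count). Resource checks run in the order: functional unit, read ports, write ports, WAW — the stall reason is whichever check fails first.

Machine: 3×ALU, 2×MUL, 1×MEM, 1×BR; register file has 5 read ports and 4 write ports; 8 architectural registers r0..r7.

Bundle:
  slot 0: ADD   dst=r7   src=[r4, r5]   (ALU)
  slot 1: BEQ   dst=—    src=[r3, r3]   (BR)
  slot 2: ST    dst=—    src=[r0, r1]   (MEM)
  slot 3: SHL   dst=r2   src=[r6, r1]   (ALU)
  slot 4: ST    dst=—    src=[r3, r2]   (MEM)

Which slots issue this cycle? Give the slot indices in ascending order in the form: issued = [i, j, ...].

issued = [0, 1, 2]

  0. ALU→r7 ⇒ go  {2A/2Mu/1Ld/1B | 3r 3w}
  1. BR ⇒ go  {2A/2Mu/1Ld/0B | 2r 3w}
  2. MEM ⇒ go  {2A/2Mu/0Ld/0B | 0r 3w}
  3. ALU→r2 ⇒ no(RD_PORT)  {2A/2Mu/0Ld/0B | 0r 3w}
  4. MEM ⇒ no(FU)  {2A/2Mu/0Ld/0B | 0r 3w}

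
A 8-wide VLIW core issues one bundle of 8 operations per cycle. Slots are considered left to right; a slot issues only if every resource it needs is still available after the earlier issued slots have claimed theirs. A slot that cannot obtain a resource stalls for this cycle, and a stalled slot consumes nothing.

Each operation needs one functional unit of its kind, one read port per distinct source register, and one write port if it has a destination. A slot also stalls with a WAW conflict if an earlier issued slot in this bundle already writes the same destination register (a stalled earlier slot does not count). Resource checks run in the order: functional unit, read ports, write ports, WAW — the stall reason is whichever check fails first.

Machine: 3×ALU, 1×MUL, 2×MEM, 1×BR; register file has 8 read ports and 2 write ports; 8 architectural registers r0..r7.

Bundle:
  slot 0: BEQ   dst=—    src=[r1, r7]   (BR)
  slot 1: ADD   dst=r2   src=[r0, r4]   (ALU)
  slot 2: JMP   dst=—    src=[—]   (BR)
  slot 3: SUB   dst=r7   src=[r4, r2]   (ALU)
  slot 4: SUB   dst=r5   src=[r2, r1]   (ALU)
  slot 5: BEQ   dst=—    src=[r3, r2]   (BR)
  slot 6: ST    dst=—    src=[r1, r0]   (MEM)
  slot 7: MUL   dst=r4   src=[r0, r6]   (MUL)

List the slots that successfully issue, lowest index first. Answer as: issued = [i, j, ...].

#0 BR src=r1,r7 dispatched  <A:3 Mu:1 Ld:2 B:0 rd:6 wr:2>
#1 ALU src=r0,r4 dispatched  <A:2 Mu:1 Ld:2 B:0 rd:4 wr:1>
#2 BR src=- held:FU  <A:2 Mu:1 Ld:2 B:0 rd:4 wr:1>
#3 ALU src=r4,r2 dispatched  <A:1 Mu:1 Ld:2 B:0 rd:2 wr:0>
#4 ALU src=r2,r1 held:WR_PORT  <A:1 Mu:1 Ld:2 B:0 rd:2 wr:0>
#5 BR src=r3,r2 held:FU  <A:1 Mu:1 Ld:2 B:0 rd:2 wr:0>
#6 MEM src=r1,r0 dispatched  <A:1 Mu:1 Ld:1 B:0 rd:0 wr:0>
#7 MUL src=r0,r6 held:RD_PORT  <A:1 Mu:1 Ld:1 B:0 rd:0 wr:0>

issued = [0, 1, 3, 6]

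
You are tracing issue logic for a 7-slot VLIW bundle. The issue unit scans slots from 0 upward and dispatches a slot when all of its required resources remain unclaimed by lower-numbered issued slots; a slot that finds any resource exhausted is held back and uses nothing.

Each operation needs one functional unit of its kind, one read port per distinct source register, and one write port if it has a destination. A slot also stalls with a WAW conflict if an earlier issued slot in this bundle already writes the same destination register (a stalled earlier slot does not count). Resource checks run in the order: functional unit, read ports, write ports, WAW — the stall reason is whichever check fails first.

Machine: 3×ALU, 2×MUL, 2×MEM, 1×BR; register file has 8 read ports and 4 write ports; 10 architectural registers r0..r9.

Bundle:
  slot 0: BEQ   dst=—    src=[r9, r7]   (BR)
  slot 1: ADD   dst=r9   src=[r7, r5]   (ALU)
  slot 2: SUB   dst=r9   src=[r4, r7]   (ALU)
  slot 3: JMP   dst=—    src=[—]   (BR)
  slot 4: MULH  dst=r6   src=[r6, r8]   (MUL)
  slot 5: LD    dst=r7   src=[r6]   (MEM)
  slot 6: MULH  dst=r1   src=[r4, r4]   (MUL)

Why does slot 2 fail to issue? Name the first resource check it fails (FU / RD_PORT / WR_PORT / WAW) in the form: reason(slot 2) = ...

[0] BR needs rd=2 wr=0: ok; after: ALU=3 MUL=2 MEM=2 BR=0, R=6, W=4
[1] ALU needs rd=2 wr=1: ok; after: ALU=2 MUL=2 MEM=2 BR=0, R=4, W=3
[2] ALU needs rd=2 wr=1: WAW; after: ALU=2 MUL=2 MEM=2 BR=0, R=4, W=3
[3] BR needs rd=0 wr=0: FU; after: ALU=2 MUL=2 MEM=2 BR=0, R=4, W=3
[4] MUL needs rd=2 wr=1: ok; after: ALU=2 MUL=1 MEM=2 BR=0, R=2, W=2
[5] MEM needs rd=1 wr=1: ok; after: ALU=2 MUL=1 MEM=1 BR=0, R=1, W=1
[6] MUL needs rd=1 wr=1: ok; after: ALU=2 MUL=0 MEM=1 BR=0, R=0, W=0

reason(slot 2) = WAW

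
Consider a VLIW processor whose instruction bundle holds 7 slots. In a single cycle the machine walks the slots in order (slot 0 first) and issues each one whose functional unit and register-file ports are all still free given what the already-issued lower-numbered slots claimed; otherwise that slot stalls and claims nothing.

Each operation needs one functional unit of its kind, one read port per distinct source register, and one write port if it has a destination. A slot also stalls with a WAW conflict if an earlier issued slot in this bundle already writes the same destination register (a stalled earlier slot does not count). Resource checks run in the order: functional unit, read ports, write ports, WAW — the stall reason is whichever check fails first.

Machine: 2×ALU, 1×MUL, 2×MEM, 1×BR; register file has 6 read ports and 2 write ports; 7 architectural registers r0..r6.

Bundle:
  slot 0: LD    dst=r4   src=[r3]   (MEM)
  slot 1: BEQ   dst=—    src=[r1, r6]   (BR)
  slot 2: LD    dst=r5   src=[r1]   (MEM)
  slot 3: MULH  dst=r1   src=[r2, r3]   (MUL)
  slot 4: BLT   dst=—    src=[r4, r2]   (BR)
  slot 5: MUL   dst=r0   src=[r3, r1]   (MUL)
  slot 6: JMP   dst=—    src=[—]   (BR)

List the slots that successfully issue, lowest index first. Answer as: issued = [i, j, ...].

slot 0 (MEM): ISSUE — free A2,Mu1,Ld1,B1 rp5 wp1
slot 1 (BR): ISSUE — free A2,Mu1,Ld1,B0 rp3 wp1
slot 2 (MEM): ISSUE — free A2,Mu1,Ld0,B0 rp2 wp0
slot 3 (MUL): stall WR_PORT — free A2,Mu1,Ld0,B0 rp2 wp0
slot 4 (BR): stall FU — free A2,Mu1,Ld0,B0 rp2 wp0
slot 5 (MUL): stall WR_PORT — free A2,Mu1,Ld0,B0 rp2 wp0
slot 6 (BR): stall FU — free A2,Mu1,Ld0,B0 rp2 wp0

issued = [0, 1, 2]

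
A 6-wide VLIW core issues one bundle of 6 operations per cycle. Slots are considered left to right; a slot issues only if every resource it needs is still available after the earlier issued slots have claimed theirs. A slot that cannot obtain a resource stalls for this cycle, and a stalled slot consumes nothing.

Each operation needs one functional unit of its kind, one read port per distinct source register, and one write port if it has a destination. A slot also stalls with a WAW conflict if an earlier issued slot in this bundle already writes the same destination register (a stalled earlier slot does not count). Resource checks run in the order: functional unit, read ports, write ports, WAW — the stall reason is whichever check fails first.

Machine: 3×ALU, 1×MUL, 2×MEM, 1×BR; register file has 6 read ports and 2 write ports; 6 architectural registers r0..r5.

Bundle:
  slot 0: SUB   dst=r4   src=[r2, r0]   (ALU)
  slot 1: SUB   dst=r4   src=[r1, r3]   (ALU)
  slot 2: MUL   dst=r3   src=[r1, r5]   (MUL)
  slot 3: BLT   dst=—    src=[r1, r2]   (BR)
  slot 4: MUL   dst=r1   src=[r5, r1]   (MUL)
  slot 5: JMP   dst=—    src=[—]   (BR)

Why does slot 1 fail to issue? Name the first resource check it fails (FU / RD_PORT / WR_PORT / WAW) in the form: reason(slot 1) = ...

reason(slot 1) = WAW

  0. ALU→r4 ⇒ go  {2A/1Mu/2Ld/1B | 4r 1w}
  1. ALU→r4 ⇒ no(WAW)  {2A/1Mu/2Ld/1B | 4r 1w}
  2. MUL→r3 ⇒ go  {2A/0Mu/2Ld/1B | 2r 0w}
  3. BR ⇒ go  {2A/0Mu/2Ld/0B | 0r 0w}
  4. MUL→r1 ⇒ no(FU)  {2A/0Mu/2Ld/0B | 0r 0w}
  5. BR ⇒ no(FU)  {2A/0Mu/2Ld/0B | 0r 0w}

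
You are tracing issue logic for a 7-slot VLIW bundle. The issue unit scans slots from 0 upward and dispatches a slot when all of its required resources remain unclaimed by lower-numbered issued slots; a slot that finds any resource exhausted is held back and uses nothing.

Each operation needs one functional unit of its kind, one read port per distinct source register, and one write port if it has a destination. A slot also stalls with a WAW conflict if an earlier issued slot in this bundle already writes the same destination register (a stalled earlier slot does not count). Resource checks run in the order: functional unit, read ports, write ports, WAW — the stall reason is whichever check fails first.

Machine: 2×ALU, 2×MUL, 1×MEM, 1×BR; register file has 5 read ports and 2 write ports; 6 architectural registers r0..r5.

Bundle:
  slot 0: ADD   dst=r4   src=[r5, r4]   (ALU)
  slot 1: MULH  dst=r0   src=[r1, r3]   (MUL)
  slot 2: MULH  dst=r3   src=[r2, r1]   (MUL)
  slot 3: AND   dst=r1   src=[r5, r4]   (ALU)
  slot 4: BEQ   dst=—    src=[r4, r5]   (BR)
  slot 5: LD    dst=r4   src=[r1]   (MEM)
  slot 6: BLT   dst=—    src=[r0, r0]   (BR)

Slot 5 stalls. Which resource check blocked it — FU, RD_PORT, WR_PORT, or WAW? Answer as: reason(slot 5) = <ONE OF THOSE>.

  0. ALU→r4 ⇒ go  {1A/2Mu/1Ld/1B | 3r 1w}
  1. MUL→r0 ⇒ go  {1A/1Mu/1Ld/1B | 1r 0w}
  2. MUL→r3 ⇒ no(RD_PORT)  {1A/1Mu/1Ld/1B | 1r 0w}
  3. ALU→r1 ⇒ no(RD_PORT)  {1A/1Mu/1Ld/1B | 1r 0w}
  4. BR ⇒ no(RD_PORT)  {1A/1Mu/1Ld/1B | 1r 0w}
  5. MEM→r4 ⇒ no(WR_PORT)  {1A/1Mu/1Ld/1B | 1r 0w}
  6. BR ⇒ go  {1A/1Mu/1Ld/0B | 0r 0w}

reason(slot 5) = WR_PORT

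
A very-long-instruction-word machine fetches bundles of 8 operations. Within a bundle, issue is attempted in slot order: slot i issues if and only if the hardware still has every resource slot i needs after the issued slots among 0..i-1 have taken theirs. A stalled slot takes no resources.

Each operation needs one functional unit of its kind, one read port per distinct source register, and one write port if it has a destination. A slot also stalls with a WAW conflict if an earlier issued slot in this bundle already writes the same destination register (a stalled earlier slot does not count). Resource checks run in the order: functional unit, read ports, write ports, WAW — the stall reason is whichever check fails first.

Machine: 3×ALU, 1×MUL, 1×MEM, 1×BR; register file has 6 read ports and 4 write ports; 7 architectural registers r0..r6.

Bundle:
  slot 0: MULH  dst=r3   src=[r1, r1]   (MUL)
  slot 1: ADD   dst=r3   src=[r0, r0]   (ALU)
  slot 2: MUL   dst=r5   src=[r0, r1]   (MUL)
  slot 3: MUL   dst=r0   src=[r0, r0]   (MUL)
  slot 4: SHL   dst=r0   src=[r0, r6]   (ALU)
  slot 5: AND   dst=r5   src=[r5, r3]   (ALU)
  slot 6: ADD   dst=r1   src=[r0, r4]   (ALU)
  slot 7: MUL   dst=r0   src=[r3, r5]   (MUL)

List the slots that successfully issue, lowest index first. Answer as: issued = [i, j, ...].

issued = [0, 4, 5]

slot 0 (MUL): ISSUE — free A3,Mu0,Ld1,B1 rp5 wp3
slot 1 (ALU): stall WAW — free A3,Mu0,Ld1,B1 rp5 wp3
slot 2 (MUL): stall FU — free A3,Mu0,Ld1,B1 rp5 wp3
slot 3 (MUL): stall FU — free A3,Mu0,Ld1,B1 rp5 wp3
slot 4 (ALU): ISSUE — free A2,Mu0,Ld1,B1 rp3 wp2
slot 5 (ALU): ISSUE — free A1,Mu0,Ld1,B1 rp1 wp1
slot 6 (ALU): stall RD_PORT — free A1,Mu0,Ld1,B1 rp1 wp1
slot 7 (MUL): stall FU — free A1,Mu0,Ld1,B1 rp1 wp1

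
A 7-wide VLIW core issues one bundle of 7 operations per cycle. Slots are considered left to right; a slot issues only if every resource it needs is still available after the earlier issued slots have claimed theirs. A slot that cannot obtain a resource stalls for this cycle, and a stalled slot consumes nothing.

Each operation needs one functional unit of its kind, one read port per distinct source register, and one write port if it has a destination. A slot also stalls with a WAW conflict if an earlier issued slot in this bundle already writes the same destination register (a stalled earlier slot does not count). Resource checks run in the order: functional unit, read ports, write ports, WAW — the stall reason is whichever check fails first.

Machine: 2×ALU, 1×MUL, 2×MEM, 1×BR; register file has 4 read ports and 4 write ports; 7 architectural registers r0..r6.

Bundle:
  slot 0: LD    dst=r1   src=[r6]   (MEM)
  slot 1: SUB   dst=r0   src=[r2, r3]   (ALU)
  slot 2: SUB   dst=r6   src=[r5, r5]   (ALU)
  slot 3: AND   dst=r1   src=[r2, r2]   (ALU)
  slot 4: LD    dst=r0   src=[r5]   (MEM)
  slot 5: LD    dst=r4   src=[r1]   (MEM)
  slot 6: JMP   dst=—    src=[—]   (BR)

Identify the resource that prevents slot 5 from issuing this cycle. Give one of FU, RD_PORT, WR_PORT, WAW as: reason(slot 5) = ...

reason(slot 5) = RD_PORT

(0) want 1×MEM +1rd +1wr — yes → AL2|MU1|ME1|BR1|rd3|wr3
(1) want 1×ALU +2rd +1wr — yes → AL1|MU1|ME1|BR1|rd1|wr2
(2) want 1×ALU +1rd +1wr — yes → AL0|MU1|ME1|BR1|rd0|wr1
(3) want 1×ALU +1rd +1wr — FU → AL0|MU1|ME1|BR1|rd0|wr1
(4) want 1×MEM +1rd +1wr — RD_PORT → AL0|MU1|ME1|BR1|rd0|wr1
(5) want 1×MEM +1rd +1wr — RD_PORT → AL0|MU1|ME1|BR1|rd0|wr1
(6) want 1×BR +0rd +0wr — yes → AL0|MU1|ME1|BR0|rd0|wr1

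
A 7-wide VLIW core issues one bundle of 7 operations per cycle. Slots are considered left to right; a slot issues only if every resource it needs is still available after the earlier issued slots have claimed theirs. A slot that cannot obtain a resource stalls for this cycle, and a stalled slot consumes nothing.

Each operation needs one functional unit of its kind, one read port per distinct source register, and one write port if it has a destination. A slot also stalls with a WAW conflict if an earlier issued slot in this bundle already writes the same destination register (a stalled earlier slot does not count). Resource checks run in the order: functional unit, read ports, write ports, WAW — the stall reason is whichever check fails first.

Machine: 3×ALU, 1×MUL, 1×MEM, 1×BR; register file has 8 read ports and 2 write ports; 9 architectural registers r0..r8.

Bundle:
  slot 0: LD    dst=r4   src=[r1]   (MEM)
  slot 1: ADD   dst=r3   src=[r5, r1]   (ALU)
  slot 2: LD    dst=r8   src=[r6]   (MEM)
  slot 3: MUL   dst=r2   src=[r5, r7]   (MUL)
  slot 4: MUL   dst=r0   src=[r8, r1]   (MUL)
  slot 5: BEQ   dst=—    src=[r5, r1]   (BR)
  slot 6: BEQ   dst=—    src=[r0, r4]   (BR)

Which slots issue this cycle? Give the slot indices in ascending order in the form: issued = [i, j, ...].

issued = [0, 1, 5]

(0) want 1×MEM +1rd +1wr — yes → AL3|MU1|ME0|BR1|rd7|wr1
(1) want 1×ALU +2rd +1wr — yes → AL2|MU1|ME0|BR1|rd5|wr0
(2) want 1×MEM +1rd +1wr — FU → AL2|MU1|ME0|BR1|rd5|wr0
(3) want 1×MUL +2rd +1wr — WR_PORT → AL2|MU1|ME0|BR1|rd5|wr0
(4) want 1×MUL +2rd +1wr — WR_PORT → AL2|MU1|ME0|BR1|rd5|wr0
(5) want 1×BR +2rd +0wr — yes → AL2|MU1|ME0|BR0|rd3|wr0
(6) want 1×BR +2rd +0wr — FU → AL2|MU1|ME0|BR0|rd3|wr0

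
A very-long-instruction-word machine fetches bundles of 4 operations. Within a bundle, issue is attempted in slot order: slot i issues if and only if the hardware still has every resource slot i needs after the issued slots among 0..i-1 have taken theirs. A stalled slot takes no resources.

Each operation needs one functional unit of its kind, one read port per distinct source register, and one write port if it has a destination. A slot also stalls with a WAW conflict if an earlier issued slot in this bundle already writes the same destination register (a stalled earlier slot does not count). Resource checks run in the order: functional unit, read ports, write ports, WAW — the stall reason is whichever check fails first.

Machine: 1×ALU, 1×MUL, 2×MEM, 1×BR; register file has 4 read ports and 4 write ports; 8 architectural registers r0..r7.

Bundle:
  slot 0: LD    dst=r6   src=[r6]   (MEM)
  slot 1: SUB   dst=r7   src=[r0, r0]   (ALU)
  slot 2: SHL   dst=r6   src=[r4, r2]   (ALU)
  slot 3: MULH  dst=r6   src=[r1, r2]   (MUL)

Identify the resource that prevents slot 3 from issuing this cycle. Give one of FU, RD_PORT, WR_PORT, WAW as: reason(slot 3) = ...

reason(slot 3) = WAW

  0. MEM→r6 ⇒ go  {1A/1Mu/1Ld/1B | 3r 3w}
  1. ALU→r7 ⇒ go  {0A/1Mu/1Ld/1B | 2r 2w}
  2. ALU→r6 ⇒ no(FU)  {0A/1Mu/1Ld/1B | 2r 2w}
  3. MUL→r6 ⇒ no(WAW)  {0A/1Mu/1Ld/1B | 2r 2w}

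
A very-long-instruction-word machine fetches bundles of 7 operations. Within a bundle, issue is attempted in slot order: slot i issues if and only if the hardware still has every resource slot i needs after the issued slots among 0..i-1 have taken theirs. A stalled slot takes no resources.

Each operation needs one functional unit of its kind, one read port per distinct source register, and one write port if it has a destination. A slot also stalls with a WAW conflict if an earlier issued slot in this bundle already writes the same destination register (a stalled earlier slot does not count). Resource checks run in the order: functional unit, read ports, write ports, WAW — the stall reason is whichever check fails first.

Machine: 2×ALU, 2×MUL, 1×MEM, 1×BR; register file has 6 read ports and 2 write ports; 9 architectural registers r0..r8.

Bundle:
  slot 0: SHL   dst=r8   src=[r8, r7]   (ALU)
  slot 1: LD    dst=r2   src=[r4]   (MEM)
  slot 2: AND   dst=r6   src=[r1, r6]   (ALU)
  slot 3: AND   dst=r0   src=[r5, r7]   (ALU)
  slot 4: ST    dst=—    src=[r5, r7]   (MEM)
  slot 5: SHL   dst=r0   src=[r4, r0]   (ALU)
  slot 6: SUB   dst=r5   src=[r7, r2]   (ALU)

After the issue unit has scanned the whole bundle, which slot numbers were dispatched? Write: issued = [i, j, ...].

slot 0 (ALU): ISSUE — free A1,Mu2,Ld1,B1 rp4 wp1
slot 1 (MEM): ISSUE — free A1,Mu2,Ld0,B1 rp3 wp0
slot 2 (ALU): stall WR_PORT — free A1,Mu2,Ld0,B1 rp3 wp0
slot 3 (ALU): stall WR_PORT — free A1,Mu2,Ld0,B1 rp3 wp0
slot 4 (MEM): stall FU — free A1,Mu2,Ld0,B1 rp3 wp0
slot 5 (ALU): stall WR_PORT — free A1,Mu2,Ld0,B1 rp3 wp0
slot 6 (ALU): stall WR_PORT — free A1,Mu2,Ld0,B1 rp3 wp0

issued = [0, 1]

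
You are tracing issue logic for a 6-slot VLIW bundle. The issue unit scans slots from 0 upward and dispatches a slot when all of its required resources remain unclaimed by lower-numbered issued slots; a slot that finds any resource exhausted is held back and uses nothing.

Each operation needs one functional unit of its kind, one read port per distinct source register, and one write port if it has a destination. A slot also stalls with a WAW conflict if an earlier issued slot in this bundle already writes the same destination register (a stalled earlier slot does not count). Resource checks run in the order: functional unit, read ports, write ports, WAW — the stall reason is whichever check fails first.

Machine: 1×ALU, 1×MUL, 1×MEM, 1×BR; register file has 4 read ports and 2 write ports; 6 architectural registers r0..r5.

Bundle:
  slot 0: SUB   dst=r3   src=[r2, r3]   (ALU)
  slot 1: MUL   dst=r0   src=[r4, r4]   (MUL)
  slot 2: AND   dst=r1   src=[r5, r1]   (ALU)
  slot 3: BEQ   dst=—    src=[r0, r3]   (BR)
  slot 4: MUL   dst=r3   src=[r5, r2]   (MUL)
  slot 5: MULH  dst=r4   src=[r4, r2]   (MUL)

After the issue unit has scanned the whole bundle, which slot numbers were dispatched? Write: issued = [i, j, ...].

issued = [0, 1]

slot 0 (ALU): ISSUE — free A0,Mu1,Ld1,B1 rp2 wp1
slot 1 (MUL): ISSUE — free A0,Mu0,Ld1,B1 rp1 wp0
slot 2 (ALU): stall FU — free A0,Mu0,Ld1,B1 rp1 wp0
slot 3 (BR): stall RD_PORT — free A0,Mu0,Ld1,B1 rp1 wp0
slot 4 (MUL): stall FU — free A0,Mu0,Ld1,B1 rp1 wp0
slot 5 (MUL): stall FU — free A0,Mu0,Ld1,B1 rp1 wp0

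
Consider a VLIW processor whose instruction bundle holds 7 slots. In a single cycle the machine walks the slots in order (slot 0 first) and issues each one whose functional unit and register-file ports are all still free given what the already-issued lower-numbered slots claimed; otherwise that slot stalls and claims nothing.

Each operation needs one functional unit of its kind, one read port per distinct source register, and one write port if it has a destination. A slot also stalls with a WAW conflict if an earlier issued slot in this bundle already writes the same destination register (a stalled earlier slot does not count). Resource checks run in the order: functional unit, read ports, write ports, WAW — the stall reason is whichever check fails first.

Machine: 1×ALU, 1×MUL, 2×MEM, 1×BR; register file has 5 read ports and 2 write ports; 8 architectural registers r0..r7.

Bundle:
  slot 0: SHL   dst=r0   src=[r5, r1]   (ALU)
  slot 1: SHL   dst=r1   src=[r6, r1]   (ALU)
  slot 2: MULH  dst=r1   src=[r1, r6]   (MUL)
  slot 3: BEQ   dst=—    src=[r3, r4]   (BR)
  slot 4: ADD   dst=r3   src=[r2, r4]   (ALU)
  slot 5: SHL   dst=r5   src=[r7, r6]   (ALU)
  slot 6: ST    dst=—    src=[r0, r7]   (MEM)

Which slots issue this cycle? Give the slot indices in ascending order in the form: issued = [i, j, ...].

issued = [0, 2]

  0. ALU→r0 ⇒ go  {0A/1Mu/2Ld/1B | 3r 1w}
  1. ALU→r1 ⇒ no(FU)  {0A/1Mu/2Ld/1B | 3r 1w}
  2. MUL→r1 ⇒ go  {0A/0Mu/2Ld/1B | 1r 0w}
  3. BR ⇒ no(RD_PORT)  {0A/0Mu/2Ld/1B | 1r 0w}
  4. ALU→r3 ⇒ no(FU)  {0A/0Mu/2Ld/1B | 1r 0w}
  5. ALU→r5 ⇒ no(FU)  {0A/0Mu/2Ld/1B | 1r 0w}
  6. MEM ⇒ no(RD_PORT)  {0A/0Mu/2Ld/1B | 1r 0w}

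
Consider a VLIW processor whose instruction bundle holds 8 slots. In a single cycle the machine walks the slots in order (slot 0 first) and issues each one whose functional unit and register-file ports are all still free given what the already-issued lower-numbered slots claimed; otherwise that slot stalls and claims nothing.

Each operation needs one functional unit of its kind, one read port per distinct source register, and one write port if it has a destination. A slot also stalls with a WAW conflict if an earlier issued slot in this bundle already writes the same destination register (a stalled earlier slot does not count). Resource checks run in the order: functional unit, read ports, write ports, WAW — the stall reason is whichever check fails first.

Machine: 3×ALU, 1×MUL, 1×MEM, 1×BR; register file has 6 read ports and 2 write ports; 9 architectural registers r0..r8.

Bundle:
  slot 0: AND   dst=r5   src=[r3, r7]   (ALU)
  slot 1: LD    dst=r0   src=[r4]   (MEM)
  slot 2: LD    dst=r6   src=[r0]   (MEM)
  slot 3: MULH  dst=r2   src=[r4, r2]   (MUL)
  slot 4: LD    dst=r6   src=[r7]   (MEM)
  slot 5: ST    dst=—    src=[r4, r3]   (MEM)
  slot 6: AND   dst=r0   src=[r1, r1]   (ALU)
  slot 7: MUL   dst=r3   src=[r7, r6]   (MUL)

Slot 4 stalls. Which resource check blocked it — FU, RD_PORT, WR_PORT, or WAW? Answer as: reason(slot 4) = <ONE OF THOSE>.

reason(slot 4) = FU

[0] ALU needs rd=2 wr=1: ok; after: ALU=2 MUL=1 MEM=1 BR=1, R=4, W=1
[1] MEM needs rd=1 wr=1: ok; after: ALU=2 MUL=1 MEM=0 BR=1, R=3, W=0
[2] MEM needs rd=1 wr=1: FU; after: ALU=2 MUL=1 MEM=0 BR=1, R=3, W=0
[3] MUL needs rd=2 wr=1: WR_PORT; after: ALU=2 MUL=1 MEM=0 BR=1, R=3, W=0
[4] MEM needs rd=1 wr=1: FU; after: ALU=2 MUL=1 MEM=0 BR=1, R=3, W=0
[5] MEM needs rd=2 wr=0: FU; after: ALU=2 MUL=1 MEM=0 BR=1, R=3, W=0
[6] ALU needs rd=1 wr=1: WR_PORT; after: ALU=2 MUL=1 MEM=0 BR=1, R=3, W=0
[7] MUL needs rd=2 wr=1: WR_PORT; after: ALU=2 MUL=1 MEM=0 BR=1, R=3, W=0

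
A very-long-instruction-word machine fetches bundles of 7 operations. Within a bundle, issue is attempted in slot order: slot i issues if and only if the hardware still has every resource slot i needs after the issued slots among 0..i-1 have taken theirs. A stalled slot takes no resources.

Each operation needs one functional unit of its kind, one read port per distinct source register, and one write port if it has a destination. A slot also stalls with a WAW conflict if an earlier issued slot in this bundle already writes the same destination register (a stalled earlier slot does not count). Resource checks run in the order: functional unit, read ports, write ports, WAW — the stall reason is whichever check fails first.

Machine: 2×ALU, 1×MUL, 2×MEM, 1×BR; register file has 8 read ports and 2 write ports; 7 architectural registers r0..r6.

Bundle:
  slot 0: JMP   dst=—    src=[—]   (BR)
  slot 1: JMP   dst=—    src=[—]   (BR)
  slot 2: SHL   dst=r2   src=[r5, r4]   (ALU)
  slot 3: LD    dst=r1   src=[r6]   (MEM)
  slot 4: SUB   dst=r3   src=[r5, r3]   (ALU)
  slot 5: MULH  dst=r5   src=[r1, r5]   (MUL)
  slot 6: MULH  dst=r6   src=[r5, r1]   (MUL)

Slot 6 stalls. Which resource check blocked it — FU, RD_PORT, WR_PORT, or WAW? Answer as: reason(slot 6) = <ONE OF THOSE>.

reason(slot 6) = WR_PORT

  0. BR ⇒ go  {2A/1Mu/2Ld/0B | 8r 2w}
  1. BR ⇒ no(FU)  {2A/1Mu/2Ld/0B | 8r 2w}
  2. ALU→r2 ⇒ go  {1A/1Mu/2Ld/0B | 6r 1w}
  3. MEM→r1 ⇒ go  {1A/1Mu/1Ld/0B | 5r 0w}
  4. ALU→r3 ⇒ no(WR_PORT)  {1A/1Mu/1Ld/0B | 5r 0w}
  5. MUL→r5 ⇒ no(WR_PORT)  {1A/1Mu/1Ld/0B | 5r 0w}
  6. MUL→r6 ⇒ no(WR_PORT)  {1A/1Mu/1Ld/0B | 5r 0w}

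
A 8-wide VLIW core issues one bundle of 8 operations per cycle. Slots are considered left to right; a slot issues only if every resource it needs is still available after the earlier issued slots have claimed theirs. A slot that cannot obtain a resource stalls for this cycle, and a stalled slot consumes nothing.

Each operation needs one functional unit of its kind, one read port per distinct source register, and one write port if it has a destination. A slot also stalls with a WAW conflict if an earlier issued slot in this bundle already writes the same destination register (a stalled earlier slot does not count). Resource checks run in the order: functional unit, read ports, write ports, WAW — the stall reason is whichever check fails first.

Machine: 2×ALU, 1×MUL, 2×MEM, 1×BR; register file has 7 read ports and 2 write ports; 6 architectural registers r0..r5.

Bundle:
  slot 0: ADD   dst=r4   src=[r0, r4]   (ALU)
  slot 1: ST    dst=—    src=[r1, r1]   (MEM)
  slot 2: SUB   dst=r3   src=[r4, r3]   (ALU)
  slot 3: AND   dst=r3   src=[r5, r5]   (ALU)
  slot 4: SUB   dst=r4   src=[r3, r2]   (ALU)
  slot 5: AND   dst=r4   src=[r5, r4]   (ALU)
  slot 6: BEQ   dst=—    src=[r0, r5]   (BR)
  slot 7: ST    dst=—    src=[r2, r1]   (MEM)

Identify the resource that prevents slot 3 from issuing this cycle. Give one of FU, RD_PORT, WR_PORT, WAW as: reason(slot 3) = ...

reason(slot 3) = FU

(0) want 1×ALU +2rd +1wr — yes → AL1|MU1|ME2|BR1|rd5|wr1
(1) want 1×MEM +1rd +0wr — yes → AL1|MU1|ME1|BR1|rd4|wr1
(2) want 1×ALU +2rd +1wr — yes → AL0|MU1|ME1|BR1|rd2|wr0
(3) want 1×ALU +1rd +1wr — FU → AL0|MU1|ME1|BR1|rd2|wr0
(4) want 1×ALU +2rd +1wr — FU → AL0|MU1|ME1|BR1|rd2|wr0
(5) want 1×ALU +2rd +1wr — FU → AL0|MU1|ME1|BR1|rd2|wr0
(6) want 1×BR +2rd +0wr — yes → AL0|MU1|ME1|BR0|rd0|wr0
(7) want 1×MEM +2rd +0wr — RD_PORT → AL0|MU1|ME1|BR0|rd0|wr0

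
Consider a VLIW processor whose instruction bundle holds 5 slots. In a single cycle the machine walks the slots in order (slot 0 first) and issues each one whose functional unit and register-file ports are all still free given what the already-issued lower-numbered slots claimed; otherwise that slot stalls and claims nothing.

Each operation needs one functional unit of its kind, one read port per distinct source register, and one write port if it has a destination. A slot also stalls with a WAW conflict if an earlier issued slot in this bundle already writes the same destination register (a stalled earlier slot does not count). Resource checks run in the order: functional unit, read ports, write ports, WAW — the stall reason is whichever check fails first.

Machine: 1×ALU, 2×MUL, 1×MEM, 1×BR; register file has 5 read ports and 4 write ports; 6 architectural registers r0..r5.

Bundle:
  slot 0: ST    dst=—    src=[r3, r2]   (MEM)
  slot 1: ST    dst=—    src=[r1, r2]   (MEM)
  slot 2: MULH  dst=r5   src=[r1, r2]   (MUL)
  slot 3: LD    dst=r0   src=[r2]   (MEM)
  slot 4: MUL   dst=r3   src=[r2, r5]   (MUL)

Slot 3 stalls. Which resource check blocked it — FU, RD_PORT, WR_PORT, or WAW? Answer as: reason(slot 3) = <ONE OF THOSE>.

[0] MEM needs rd=2 wr=0: ok; after: ALU=1 MUL=2 MEM=0 BR=1, R=3, W=4
[1] MEM needs rd=2 wr=0: FU; after: ALU=1 MUL=2 MEM=0 BR=1, R=3, W=4
[2] MUL needs rd=2 wr=1: ok; after: ALU=1 MUL=1 MEM=0 BR=1, R=1, W=3
[3] MEM needs rd=1 wr=1: FU; after: ALU=1 MUL=1 MEM=0 BR=1, R=1, W=3
[4] MUL needs rd=2 wr=1: RD_PORT; after: ALU=1 MUL=1 MEM=0 BR=1, R=1, W=3

reason(slot 3) = FU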